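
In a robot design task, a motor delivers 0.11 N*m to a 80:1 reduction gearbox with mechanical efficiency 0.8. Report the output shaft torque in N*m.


tau_out = tau_in * N * eta = 0.11 * 80 * 0.8 = 7.0400

7.0400 N*m


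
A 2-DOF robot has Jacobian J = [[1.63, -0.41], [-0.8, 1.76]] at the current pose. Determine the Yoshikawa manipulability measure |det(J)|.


det(J) = 1.63*1.76 - (-0.41)*(-0.8) = 2.5408
|det(J)| = 2.5408

2.5408


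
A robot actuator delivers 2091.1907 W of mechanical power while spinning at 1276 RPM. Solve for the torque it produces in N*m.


omega = 1276 * 2*pi/60 = 133.622408 rad/s
tau = P / omega = 2091.1907 / 133.622408 = 15.6500

15.6500 N*m


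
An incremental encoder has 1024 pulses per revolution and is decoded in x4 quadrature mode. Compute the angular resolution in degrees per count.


resolution = 360 / (PPR * 4) = 360 / 4096 = 0.0879

0.0879 degrees


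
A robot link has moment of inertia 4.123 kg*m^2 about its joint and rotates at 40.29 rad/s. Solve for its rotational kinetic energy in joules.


KE = (1/2)*I*omega^2 = 0.5*4.123*40.29^2 = 3346.4002

3346.4002 J


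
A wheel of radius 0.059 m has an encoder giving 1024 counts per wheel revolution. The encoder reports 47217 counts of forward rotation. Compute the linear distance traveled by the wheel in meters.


revs = 47217/1024 = 46.110352
d = revs * 2*pi*r = 46.110352 * 2*pi*0.059 = 17.0935

17.0935 m


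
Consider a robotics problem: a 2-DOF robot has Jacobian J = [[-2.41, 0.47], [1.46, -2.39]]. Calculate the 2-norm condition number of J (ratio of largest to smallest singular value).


JJ^T eigenvalues: trace(JJ^T) = 13.8727, det(JJ^T) = det(J)^2 = 25.74243169
s_max^2 = (13.8727 + sqrt(89.48207853))/2 = 11.66609837
s_min^2 = (13.8727 - sqrt(89.48207853))/2 = 2.20660163
kappa = s_max/s_min = sqrt(11.66609837/2.20660163) = 2.2993

2.2993


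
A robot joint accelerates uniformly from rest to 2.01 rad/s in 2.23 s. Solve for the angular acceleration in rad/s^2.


alpha = delta_omega / t = 2.01 / 2.23 = 0.9013

0.9013 rad/s^2


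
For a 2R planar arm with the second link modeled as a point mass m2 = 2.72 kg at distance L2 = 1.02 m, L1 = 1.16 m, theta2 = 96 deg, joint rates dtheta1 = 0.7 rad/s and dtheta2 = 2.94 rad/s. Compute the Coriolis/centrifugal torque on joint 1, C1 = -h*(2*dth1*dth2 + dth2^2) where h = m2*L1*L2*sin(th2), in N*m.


h = m2*L1*L2*sin(th2) = 2.72*1.16*1.02*sin(96 deg) = 3.200674
C1 = -h*(2*0.7*2.94 + 2.94^2) = -3.200674*12.7596 = -40.8393

-40.8393 N*m


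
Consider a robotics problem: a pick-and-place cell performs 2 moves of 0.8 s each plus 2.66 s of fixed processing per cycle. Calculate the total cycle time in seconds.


T = 2*0.8 + 2.66 = 4.2600

4.2600 s


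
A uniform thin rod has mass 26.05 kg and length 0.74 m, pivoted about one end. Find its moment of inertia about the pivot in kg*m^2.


I = (1/3)*m*L^2 = (1/3)*26.05*0.74^2 = 4.7550

4.7550 kg*m^2


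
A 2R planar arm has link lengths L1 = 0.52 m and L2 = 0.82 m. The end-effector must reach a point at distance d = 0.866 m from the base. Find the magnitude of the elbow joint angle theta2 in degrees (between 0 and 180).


cos(th2) = (d^2 - L1^2 - L2^2)/(2*L1*L2) = (0.866^2 - 0.52^2 - 0.82^2)/(2*0.52*0.82) = -0.22613039
th2 = acos(-0.22613039) = 103.0694 deg

103.0694 degrees


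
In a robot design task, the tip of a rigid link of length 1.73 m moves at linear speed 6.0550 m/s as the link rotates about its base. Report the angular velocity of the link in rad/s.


omega = v / L = 6.0550 / 1.73 = 3.5000

3.5000 rad/s


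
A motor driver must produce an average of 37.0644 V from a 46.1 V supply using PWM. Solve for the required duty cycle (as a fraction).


D = V_avg/V_supply = 37.0644/46.1 = 0.8040

0.8040


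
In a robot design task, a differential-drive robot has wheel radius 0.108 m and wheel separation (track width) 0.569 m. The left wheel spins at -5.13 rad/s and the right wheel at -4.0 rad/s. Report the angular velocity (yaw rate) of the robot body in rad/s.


omega = r*(wR - wL)/L = 0.108*(-4.0 - (-5.13))/0.569 = 0.2145

0.2145 rad/s


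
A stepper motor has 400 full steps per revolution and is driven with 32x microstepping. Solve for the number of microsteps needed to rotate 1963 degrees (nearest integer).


step_size = 360/(400*32) = 360/12800 = 0.028125 deg
n = 1963/(360/12800) = 1963*12800/360 = 69795.5556 -> 69796

69796 steps


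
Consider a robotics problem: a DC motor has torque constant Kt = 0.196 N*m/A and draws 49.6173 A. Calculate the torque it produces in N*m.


tau = Kt * I = 0.196*49.6173 = 9.7250

9.7250 N*m


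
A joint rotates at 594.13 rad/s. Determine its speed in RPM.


RPM = 594.13 * 60/(2*pi) = 5673.5236

5673.5236 RPM


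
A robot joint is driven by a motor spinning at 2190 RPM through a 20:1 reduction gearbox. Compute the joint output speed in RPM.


omega_joint = omega_motor / N = 2190 / 20 = 109.5000

109.5000 RPM


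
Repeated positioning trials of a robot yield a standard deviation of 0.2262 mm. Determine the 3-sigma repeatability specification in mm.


repeatability = 3*sigma = 3*0.2262 = 0.6786

0.6786 mm


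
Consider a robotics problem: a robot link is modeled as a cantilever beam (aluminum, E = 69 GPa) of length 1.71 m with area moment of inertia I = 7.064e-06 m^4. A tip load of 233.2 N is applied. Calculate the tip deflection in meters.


delta = F*L^3/(3*E*I) = 233.2*1.71^3/(3*6.900e+10*7.064e-06)
      = 1166.0492052/1462248 = 7.9744e-04

7.9744e-04 m


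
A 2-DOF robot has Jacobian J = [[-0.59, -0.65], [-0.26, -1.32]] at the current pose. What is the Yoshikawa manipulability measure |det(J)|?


det(J) = -0.59*-1.32 - (-0.65)*(-0.26) = 0.6098
|det(J)| = 0.6098

0.6098


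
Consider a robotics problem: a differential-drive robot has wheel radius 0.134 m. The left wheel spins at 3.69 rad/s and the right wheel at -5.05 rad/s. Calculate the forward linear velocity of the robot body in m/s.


v = r*(wR + wL)/2 = 0.134*(-5.05 + 3.69)/2 = -0.0911

-0.0911 m/s


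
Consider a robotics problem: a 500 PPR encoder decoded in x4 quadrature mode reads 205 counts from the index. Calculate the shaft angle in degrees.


angle = counts * 360 / (PPR*4) = 205 * 360 / 2000 = 36.9000

36.9000 degrees


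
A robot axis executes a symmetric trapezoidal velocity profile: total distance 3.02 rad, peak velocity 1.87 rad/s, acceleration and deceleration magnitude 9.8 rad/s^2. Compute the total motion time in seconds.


t_acc = v/a = 1.87/9.8 = 0.190816 s
d_acc = v^2/(2a) = 0.178413 rad (each ramp)
d_cruise = 3.02 - 2*0.178413 = 2.663174 rad
t_cruise = 2.663174/1.87 = 1.424157 s
t_total = 2*0.190816 + 1.424157 = 1.8058

1.8058 s


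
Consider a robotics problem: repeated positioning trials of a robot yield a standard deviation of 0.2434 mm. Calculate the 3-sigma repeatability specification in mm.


repeatability = 3*sigma = 3*0.2434 = 0.7302

0.7302 mm


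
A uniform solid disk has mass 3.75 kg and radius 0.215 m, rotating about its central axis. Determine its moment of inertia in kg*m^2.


I = (1/2)*m*R^2 = 0.5*3.75*0.215^2 = 0.0867

0.0867 kg*m^2


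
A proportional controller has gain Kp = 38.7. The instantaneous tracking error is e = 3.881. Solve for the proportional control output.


u_P = Kp * e = 38.7 * 3.881 = 150.1947

150.1947


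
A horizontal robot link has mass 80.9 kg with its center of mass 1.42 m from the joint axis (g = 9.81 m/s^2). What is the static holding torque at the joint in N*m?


tau = m*g*L = 80.9 * 9.81 * 1.42 = 1126.9532

1126.9532 N*m


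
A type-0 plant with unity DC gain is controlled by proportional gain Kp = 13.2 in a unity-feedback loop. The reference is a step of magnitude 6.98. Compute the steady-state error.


e_ss = R/(1 + Kp) = 6.98/(1 + 13.2) = 6.98/14.2000 = 0.4915

0.4915


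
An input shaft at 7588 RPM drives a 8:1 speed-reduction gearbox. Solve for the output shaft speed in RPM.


omega_out = omega_in / N = 7588 / 8 = 948.5000

948.5000 RPM


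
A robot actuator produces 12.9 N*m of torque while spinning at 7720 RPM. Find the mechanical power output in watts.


omega = 7720 * 2*pi/60 = 808.436510 rad/s
P = tau * omega = 12.9 * 808.436510 = 10428.8310

10428.8310 W


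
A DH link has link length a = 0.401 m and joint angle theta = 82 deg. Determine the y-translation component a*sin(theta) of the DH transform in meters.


a*sin(theta) = 0.401*sin(82 deg) = 0.3971

0.3971 m


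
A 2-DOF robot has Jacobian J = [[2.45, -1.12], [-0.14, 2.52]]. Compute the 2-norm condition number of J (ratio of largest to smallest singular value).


JJ^T eigenvalues: trace(JJ^T) = 13.6269, det(JJ^T) = det(J)^2 = 36.20669584
s_max^2 = (13.6269 + sqrt(40.86562025))/2 = 10.00976116
s_min^2 = (13.6269 - sqrt(40.86562025))/2 = 3.61713884
kappa = s_max/s_min = sqrt(10.00976116/3.61713884) = 1.6635

1.6635


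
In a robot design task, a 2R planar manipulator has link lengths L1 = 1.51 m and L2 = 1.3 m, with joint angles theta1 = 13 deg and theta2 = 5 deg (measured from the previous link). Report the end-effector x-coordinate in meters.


x = L1*cos(th1) + L2*cos(th1+th2) = 1.51*cos(13 deg) + 1.3*cos(18 deg) = 2.7077

2.7077 m


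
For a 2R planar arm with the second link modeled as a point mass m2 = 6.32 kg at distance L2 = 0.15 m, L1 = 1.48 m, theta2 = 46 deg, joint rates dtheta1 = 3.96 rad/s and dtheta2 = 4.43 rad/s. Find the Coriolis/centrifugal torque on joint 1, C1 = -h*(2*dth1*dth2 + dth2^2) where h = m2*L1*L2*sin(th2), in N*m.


h = m2*L1*L2*sin(th2) = 6.32*1.48*0.15*sin(46 deg) = 1.009263
C1 = -h*(2*3.96*4.43 + 4.43^2) = -1.009263*54.7105 = -55.2173

-55.2173 N*m


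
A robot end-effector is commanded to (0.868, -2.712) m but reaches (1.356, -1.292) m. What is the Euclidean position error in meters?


dx = 1.356 - (0.868) = 0.4880, dy = -1.292 - (-2.712) = 1.4200
err = sqrt(0.238144 + 2.016400) = 1.5015

1.5015 m


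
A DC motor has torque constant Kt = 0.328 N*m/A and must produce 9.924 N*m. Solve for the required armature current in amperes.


I = tau / Kt = 9.924/0.328 = 30.2561

30.2561 A


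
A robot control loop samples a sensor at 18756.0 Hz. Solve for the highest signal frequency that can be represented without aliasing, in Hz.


f_max = f_s/2 = 18756.0/2 = 9378.0000

9378.0000 Hz


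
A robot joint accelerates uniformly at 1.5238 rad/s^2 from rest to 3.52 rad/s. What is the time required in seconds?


t = delta_omega / alpha = 3.52 / 1.5238 = 2.3100

2.3100 s


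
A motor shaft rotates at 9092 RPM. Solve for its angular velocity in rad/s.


omega = 9092 * 2*pi/60 = 952.1120

952.1120 rad/s


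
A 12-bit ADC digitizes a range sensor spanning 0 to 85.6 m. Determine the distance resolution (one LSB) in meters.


res = range / 2^n = 85.6/2^12 = 85.6/4096 = 0.0209

0.0209 m


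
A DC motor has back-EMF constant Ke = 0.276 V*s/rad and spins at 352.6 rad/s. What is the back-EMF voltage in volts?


V_emf = Ke * omega = 0.276*352.6 = 97.3176

97.3176 V


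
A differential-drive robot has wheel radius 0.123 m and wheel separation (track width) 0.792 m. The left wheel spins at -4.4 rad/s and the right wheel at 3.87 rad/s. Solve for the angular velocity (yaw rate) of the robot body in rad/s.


omega = r*(wR - wL)/L = 0.123*(3.87 - (-4.4))/0.792 = 1.2844

1.2844 rad/s


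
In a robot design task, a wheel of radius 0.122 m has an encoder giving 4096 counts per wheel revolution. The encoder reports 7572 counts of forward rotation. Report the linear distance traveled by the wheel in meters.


revs = 7572/4096 = 1.848633
d = revs * 2*pi*r = 1.848633 * 2*pi*0.122 = 1.4171

1.4171 m


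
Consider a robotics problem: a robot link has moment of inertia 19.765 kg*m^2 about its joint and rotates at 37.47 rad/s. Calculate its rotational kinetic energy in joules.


KE = (1/2)*I*omega^2 = 0.5*19.765*37.47^2 = 13875.0389

13875.0389 J


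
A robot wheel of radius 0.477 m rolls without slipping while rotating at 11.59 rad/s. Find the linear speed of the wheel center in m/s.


v = omega * r = 11.59 * 0.477 = 5.5284

5.5284 m/s


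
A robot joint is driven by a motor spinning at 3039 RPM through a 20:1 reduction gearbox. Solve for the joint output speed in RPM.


omega_joint = omega_motor / N = 3039 / 20 = 151.9500

151.9500 RPM


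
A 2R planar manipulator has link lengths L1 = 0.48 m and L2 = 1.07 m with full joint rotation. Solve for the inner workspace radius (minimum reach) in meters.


r_min = |L1 - L2| = |0.48 - 1.07| = 0.5900

0.5900 m


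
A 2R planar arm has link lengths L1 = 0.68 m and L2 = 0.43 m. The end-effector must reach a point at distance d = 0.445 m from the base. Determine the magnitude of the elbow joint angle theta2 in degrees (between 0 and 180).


cos(th2) = (d^2 - L1^2 - L2^2)/(2*L1*L2) = (0.445^2 - 0.68^2 - 0.43^2)/(2*0.68*0.43) = -0.76825410
th2 = acos(-0.76825410) = 140.1974 deg

140.1974 degrees


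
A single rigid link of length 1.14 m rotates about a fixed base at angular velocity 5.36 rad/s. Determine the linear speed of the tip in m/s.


v = L*omega = 1.14 * 5.36 = 6.1104

6.1104 m/s


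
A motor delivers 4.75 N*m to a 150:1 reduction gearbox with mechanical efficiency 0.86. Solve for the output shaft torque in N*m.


tau_out = tau_in * N * eta = 4.75 * 150 * 0.86 = 612.7500

612.7500 N*m


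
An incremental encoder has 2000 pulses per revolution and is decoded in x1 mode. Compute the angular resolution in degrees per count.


resolution = 360 / (PPR * 1) = 360 / 2000 = 0.1800

0.1800 degrees


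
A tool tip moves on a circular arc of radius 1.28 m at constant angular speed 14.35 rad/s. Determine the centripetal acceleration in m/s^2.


a_c = omega^2 * r = 14.35^2 * 1.28 = 263.5808

263.5808 m/s^2


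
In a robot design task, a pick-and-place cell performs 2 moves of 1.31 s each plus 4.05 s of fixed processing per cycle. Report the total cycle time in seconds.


T = 2*1.31 + 4.05 = 6.6700

6.6700 s


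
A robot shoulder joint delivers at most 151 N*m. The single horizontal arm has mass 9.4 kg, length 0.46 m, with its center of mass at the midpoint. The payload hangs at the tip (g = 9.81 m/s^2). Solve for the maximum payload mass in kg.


tau_arm = m_arm*g*(L/2) = 9.4*9.81*0.46/2 = 21.2092 N*m
tau_payload = tau_max - tau_arm = 151 - 21.2092 = 129.7908
m_payload = tau_payload / (g*L) = 129.7908 / (9.81*0.46) = 28.7619

28.7619 kg


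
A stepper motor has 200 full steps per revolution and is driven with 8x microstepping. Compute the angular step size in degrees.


step = 360/(200*8) = 360/1600 = 0.2250

0.2250 degrees


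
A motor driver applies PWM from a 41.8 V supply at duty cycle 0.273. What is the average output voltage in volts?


V_avg = V_supply * D = 41.8*0.273 = 11.4114

11.4114 V


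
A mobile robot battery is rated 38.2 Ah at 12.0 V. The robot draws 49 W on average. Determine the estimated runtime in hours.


E = 38.2*12.0 = 458.4000 Wh
t = E/P = 458.4000/49 = 9.3551

9.3551 hours


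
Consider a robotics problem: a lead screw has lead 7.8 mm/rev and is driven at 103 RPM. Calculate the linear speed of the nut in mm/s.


v = lead * (RPM/60) = 7.8*103/60 = 13.3900

13.3900 mm/s


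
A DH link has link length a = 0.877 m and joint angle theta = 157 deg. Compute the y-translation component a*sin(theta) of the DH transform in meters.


a*sin(theta) = 0.877*sin(157 deg) = 0.3427

0.3427 m


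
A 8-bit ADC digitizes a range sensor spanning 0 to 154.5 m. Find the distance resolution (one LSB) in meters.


res = range / 2^n = 154.5/2^8 = 154.5/256 = 0.6035

0.6035 m


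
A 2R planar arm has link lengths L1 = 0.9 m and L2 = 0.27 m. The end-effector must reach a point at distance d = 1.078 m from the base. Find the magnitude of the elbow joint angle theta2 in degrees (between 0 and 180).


cos(th2) = (d^2 - L1^2 - L2^2)/(2*L1*L2) = (1.078^2 - 0.9^2 - 0.27^2)/(2*0.9*0.27) = 0.57445267
th2 = acos(0.57445267) = 54.9387 deg

54.9387 degrees


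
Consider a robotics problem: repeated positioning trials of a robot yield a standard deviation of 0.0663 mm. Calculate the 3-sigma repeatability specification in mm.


repeatability = 3*sigma = 3*0.0663 = 0.1989

0.1989 mm


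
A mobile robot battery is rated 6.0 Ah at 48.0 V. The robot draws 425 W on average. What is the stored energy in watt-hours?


E = capacity * V = 6.0*48.0 = 288.0000

288.0000 Wh


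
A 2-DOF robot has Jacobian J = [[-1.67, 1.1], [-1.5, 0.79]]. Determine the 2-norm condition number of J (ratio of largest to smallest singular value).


JJ^T eigenvalues: trace(JJ^T) = 6.8730, det(JJ^T) = det(J)^2 = 0.10936249
s_max^2 = (6.8730 + sqrt(46.80067904))/2 = 6.85705109
s_min^2 = (6.8730 - sqrt(46.80067904))/2 = 0.01594891
kappa = s_max/s_min = sqrt(6.85705109/0.01594891) = 20.7350

20.7350


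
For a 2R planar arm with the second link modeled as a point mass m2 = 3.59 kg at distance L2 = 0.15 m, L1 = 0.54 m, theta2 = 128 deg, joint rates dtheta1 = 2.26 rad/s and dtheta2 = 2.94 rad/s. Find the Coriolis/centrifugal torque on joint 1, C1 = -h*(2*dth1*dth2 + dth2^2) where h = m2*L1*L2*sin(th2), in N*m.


h = m2*L1*L2*sin(th2) = 3.59*0.54*0.15*sin(128 deg) = 0.229146
C1 = -h*(2*2.26*2.94 + 2.94^2) = -0.229146*21.9324 = -5.0257

-5.0257 N*m


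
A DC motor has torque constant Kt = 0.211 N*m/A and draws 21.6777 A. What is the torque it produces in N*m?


tau = Kt * I = 0.211*21.6777 = 4.5740

4.5740 N*m


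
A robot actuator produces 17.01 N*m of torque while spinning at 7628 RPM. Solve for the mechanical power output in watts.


omega = 7628 * 2*pi/60 = 798.802292 rad/s
P = tau * omega = 17.01 * 798.802292 = 13587.6270

13587.6270 W


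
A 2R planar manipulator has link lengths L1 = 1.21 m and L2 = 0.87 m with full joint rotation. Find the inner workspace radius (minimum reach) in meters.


r_min = |L1 - L2| = |1.21 - 0.87| = 0.3400

0.3400 m


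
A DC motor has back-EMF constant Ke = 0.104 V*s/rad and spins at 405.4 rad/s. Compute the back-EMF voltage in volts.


V_emf = Ke * omega = 0.104*405.4 = 42.1616

42.1616 V


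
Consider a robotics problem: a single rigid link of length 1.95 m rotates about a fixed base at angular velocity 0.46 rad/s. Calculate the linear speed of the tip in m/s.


v = L*omega = 1.95 * 0.46 = 0.8970

0.8970 m/s


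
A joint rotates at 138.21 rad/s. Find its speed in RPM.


RPM = 138.21 * 60/(2*pi) = 1319.8083

1319.8083 RPM


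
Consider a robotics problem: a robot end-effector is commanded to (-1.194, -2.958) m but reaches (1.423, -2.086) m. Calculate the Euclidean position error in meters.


dx = 1.423 - (-1.194) = 2.6170, dy = -2.086 - (-2.958) = 0.8720
err = sqrt(6.848689 + 0.760384) = 2.7585

2.7585 m


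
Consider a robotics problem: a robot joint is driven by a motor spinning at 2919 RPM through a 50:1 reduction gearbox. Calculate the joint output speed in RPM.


omega_joint = omega_motor / N = 2919 / 50 = 58.3800

58.3800 RPM


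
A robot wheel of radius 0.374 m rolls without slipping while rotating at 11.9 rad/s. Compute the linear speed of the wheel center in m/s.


v = omega * r = 11.9 * 0.374 = 4.4506

4.4506 m/s


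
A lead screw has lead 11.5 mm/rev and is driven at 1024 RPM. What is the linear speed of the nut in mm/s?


v = lead * (RPM/60) = 11.5*1024/60 = 196.2667

196.2667 mm/s


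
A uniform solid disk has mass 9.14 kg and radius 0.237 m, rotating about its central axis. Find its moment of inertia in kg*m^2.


I = (1/2)*m*R^2 = 0.5*9.14*0.237^2 = 0.2567

0.2567 kg*m^2


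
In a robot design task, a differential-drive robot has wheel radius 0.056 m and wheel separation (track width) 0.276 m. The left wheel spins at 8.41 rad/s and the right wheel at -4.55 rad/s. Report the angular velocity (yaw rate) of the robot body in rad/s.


omega = r*(wR - wL)/L = 0.056*(-4.55 - (8.41))/0.276 = -2.6296

-2.6296 rad/s


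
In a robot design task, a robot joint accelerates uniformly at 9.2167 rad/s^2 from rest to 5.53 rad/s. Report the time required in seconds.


t = delta_omega / alpha = 5.53 / 9.2167 = 0.6000

0.6000 s


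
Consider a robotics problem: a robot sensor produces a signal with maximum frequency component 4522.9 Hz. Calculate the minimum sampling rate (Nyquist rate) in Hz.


f_s,min = 2*f_max = 2*4522.9 = 9045.8000

9045.8000 Hz


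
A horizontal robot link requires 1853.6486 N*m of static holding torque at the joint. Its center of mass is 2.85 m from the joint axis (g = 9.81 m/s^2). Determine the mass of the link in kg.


m = tau / (g*L) = 1853.6486 / (9.81 * 2.85) = 66.3000

66.3000 kg


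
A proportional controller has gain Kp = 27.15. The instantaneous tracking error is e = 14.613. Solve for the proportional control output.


u_P = Kp * e = 27.15 * 14.613 = 396.7429

396.7429


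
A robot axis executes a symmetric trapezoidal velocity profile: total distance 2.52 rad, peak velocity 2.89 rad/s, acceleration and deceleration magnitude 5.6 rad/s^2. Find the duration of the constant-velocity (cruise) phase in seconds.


t_acc = v/a = 0.516071 s, d_acc = v^2/(2a) = 0.745723 rad each
d_cruise = 2.52 - 2*0.745723 = 1.028554 rad
t_cruise = d_cruise/v = 1.028554/2.89 = 0.3559

0.3559 s


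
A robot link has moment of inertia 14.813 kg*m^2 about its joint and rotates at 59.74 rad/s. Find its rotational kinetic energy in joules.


KE = (1/2)*I*omega^2 = 0.5*14.813*59.74^2 = 26432.8179

26432.8179 J


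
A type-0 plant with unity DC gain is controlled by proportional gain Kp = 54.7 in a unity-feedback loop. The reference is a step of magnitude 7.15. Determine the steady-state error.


e_ss = R/(1 + Kp) = 7.15/(1 + 54.7) = 7.15/55.7000 = 0.1284

0.1284


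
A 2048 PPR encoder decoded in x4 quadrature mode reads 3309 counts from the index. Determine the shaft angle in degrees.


angle = counts * 360 / (PPR*4) = 3309 * 360 / 8192 = 145.4150

145.4150 degrees


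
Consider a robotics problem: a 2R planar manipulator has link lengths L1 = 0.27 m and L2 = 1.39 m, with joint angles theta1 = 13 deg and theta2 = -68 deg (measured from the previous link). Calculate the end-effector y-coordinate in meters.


y = L1*sin(th1) + L2*sin(th1+th2) = 0.27*sin(13 deg) + 1.39*sin(-55 deg) = -1.0779

-1.0779 m


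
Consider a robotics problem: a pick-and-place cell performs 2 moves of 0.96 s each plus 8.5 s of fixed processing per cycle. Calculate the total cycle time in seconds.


T = 2*0.96 + 8.5 = 10.4200

10.4200 s


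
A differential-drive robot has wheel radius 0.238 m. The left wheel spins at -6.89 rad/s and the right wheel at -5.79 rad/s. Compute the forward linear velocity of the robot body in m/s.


v = r*(wR + wL)/2 = 0.238*(-5.79 + -6.89)/2 = -1.5089

-1.5089 m/s


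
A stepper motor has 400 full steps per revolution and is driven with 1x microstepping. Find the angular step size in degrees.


step = 360/(400*1) = 360/400 = 0.9000

0.9000 degrees


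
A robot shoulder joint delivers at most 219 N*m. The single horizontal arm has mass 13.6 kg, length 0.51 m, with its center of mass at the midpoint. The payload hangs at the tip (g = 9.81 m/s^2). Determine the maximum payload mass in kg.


tau_arm = m_arm*g*(L/2) = 13.6*9.81*0.51/2 = 34.0211 N*m
tau_payload = tau_max - tau_arm = 219 - 34.0211 = 184.9789
m_payload = tau_payload / (g*L) = 184.9789 / (9.81*0.51) = 36.9729

36.9729 kg


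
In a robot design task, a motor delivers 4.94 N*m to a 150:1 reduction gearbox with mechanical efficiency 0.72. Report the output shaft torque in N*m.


tau_out = tau_in * N * eta = 4.94 * 150 * 0.72 = 533.5200

533.5200 N*m


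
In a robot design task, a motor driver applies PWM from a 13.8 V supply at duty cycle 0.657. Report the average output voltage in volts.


V_avg = V_supply * D = 13.8*0.657 = 9.0666

9.0666 V


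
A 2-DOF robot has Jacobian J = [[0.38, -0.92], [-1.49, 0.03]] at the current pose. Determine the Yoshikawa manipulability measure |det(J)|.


det(J) = 0.38*0.03 - (-0.92)*(-1.49) = -1.3594
|det(J)| = 1.3594

1.3594


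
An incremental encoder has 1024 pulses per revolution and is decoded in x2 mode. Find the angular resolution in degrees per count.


resolution = 360 / (PPR * 2) = 360 / 2048 = 0.1758

0.1758 degrees


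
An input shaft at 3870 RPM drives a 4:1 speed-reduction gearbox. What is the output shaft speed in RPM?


omega_out = omega_in / N = 3870 / 4 = 967.5000

967.5000 RPM


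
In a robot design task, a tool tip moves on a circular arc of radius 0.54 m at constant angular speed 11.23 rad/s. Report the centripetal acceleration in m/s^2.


a_c = omega^2 * r = 11.23^2 * 0.54 = 68.1010

68.1010 m/s^2


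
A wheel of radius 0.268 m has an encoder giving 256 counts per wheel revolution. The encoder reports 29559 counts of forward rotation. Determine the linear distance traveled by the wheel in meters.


revs = 29559/256 = 115.464844
d = revs * 2*pi*r = 115.464844 * 2*pi*0.268 = 194.4305

194.4305 m


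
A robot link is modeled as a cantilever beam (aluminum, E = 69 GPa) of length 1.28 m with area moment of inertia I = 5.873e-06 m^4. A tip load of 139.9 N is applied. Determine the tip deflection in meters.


delta = F*L^3/(3*E*I) = 139.9*1.28^3/(3*6.900e+10*5.873e-06)
      = 293.3915648/1215711 = 2.4133e-04

2.4133e-04 m


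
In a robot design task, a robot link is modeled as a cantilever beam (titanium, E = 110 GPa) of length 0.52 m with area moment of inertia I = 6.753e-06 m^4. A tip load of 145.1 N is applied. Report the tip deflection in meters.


delta = F*L^3/(3*E*I) = 145.1*0.52^3/(3*1.100e+11*6.753e-06)
      = 20.4022208/2228490 = 9.1552e-06

9.1552e-06 m


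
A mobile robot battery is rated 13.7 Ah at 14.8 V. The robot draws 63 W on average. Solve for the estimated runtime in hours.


E = 13.7*14.8 = 202.7600 Wh
t = E/P = 202.7600/63 = 3.2184

3.2184 hours


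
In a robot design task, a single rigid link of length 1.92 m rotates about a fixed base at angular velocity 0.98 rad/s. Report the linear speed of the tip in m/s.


v = L*omega = 1.92 * 0.98 = 1.8816

1.8816 m/s


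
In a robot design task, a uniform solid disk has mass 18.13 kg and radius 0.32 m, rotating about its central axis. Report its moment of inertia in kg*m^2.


I = (1/2)*m*R^2 = 0.5*18.13*0.32^2 = 0.9283

0.9283 kg*m^2


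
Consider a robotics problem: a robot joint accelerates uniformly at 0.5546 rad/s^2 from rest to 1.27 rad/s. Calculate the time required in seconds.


t = delta_omega / alpha = 1.27 / 0.5546 = 2.2899

2.2899 s


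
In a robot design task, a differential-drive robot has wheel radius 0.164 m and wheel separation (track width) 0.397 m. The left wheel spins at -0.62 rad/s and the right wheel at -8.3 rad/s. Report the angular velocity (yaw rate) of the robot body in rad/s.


omega = r*(wR - wL)/L = 0.164*(-8.3 - (-0.62))/0.397 = -3.1726

-3.1726 rad/s


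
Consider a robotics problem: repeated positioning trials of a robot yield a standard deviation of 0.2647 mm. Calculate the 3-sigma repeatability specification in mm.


repeatability = 3*sigma = 3*0.2647 = 0.7941

0.7941 mm


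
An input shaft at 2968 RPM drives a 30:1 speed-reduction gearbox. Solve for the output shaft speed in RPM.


omega_out = omega_in / N = 2968 / 30 = 98.9333

98.9333 RPM


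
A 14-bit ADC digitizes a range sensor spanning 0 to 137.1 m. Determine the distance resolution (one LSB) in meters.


res = range / 2^n = 137.1/2^14 = 137.1/16384 = 0.0084

0.0084 m


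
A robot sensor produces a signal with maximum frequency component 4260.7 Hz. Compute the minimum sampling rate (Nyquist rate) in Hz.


f_s,min = 2*f_max = 2*4260.7 = 8521.4000

8521.4000 Hz


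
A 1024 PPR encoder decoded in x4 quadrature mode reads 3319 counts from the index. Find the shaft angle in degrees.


angle = counts * 360 / (PPR*4) = 3319 * 360 / 4096 = 291.7090

291.7090 degrees


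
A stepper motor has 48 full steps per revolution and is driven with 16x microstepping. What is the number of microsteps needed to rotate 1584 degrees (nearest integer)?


step_size = 360/(48*16) = 360/768 = 0.468750 deg
n = 1584/(360/768) = 1584*768/360 = 3379.2000 -> 3379

3379 steps


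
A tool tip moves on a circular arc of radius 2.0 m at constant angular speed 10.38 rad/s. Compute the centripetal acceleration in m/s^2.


a_c = omega^2 * r = 10.38^2 * 2.0 = 215.4888

215.4888 m/s^2


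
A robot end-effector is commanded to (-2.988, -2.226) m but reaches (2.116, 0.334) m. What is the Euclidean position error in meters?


dx = 2.116 - (-2.988) = 5.1040, dy = 0.334 - (-2.226) = 2.5600
err = sqrt(26.050816 + 6.553600) = 5.7100

5.7100 m


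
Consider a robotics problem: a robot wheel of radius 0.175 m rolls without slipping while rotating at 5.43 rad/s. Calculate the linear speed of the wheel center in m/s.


v = omega * r = 5.43 * 0.175 = 0.9502

0.9502 m/s


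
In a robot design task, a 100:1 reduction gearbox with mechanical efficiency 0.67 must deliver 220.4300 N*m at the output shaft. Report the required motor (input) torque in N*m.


tau_in = tau_out / (N * eta) = 220.4300 / (100 * 0.67) = 3.2900

3.2900 N*m


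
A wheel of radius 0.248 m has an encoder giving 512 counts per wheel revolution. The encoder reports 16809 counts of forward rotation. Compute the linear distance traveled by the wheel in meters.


revs = 16809/512 = 32.830078
d = revs * 2*pi*r = 32.830078 * 2*pi*0.248 = 51.1568

51.1568 m


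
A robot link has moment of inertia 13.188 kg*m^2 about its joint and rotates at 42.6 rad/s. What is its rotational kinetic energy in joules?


KE = (1/2)*I*omega^2 = 0.5*13.188*42.6^2 = 11966.5274

11966.5274 J


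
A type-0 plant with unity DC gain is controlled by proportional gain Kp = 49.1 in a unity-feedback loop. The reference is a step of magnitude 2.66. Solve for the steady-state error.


e_ss = R/(1 + Kp) = 2.66/(1 + 49.1) = 2.66/50.1000 = 0.0531

0.0531


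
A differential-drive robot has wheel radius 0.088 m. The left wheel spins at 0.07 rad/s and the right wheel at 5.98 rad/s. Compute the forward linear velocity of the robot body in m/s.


v = r*(wR + wL)/2 = 0.088*(5.98 + 0.07)/2 = 0.2662

0.2662 m/s


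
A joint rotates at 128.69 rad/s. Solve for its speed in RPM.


RPM = 128.69 * 60/(2*pi) = 1228.8990

1228.8990 RPM


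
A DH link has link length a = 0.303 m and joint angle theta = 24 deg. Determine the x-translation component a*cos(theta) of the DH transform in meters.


a*cos(theta) = 0.303*cos(24 deg) = 0.2768

0.2768 m


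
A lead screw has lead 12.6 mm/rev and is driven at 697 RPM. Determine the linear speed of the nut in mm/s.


v = lead * (RPM/60) = 12.6*697/60 = 146.3700

146.3700 mm/s


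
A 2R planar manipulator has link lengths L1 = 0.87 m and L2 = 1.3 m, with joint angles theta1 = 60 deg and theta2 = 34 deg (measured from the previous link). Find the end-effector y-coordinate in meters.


y = L1*sin(th1) + L2*sin(th1+th2) = 0.87*sin(60 deg) + 1.3*sin(94 deg) = 2.0503

2.0503 m


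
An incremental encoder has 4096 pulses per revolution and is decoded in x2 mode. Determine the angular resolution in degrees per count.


resolution = 360 / (PPR * 2) = 360 / 8192 = 0.0439

0.0439 degrees


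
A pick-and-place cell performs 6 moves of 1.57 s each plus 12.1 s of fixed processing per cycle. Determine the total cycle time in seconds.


T = 6*1.57 + 12.1 = 21.5200

21.5200 s


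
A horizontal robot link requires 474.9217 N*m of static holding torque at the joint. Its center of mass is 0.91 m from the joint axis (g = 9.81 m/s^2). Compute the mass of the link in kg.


m = tau / (g*L) = 474.9217 / (9.81 * 0.91) = 53.2000

53.2000 kg


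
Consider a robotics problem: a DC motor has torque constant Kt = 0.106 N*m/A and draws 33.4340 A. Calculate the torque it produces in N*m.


tau = Kt * I = 0.106*33.4340 = 3.5440

3.5440 N*m


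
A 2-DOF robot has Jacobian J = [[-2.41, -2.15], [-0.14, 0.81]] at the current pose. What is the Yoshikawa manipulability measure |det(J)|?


det(J) = -2.41*0.81 - (-2.15)*(-0.14) = -2.2531
|det(J)| = 2.2531

2.2531


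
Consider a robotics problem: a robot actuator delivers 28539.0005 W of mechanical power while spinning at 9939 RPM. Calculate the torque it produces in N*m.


omega = 9939 * 2*pi/60 = 1040.809646 rad/s
tau = P / omega = 28539.0005 / 1040.809646 = 27.4200

27.4200 N*m


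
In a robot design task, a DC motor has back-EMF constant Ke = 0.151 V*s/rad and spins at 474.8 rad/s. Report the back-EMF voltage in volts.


V_emf = Ke * omega = 0.151*474.8 = 71.6948

71.6948 V


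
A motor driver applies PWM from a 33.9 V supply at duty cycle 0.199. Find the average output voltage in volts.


V_avg = V_supply * D = 33.9*0.199 = 6.7461

6.7461 V


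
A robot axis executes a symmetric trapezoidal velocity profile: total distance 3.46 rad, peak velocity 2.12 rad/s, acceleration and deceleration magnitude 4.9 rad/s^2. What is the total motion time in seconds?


t_acc = v/a = 2.12/4.9 = 0.432653 s
d_acc = v^2/(2a) = 0.458612 rad (each ramp)
d_cruise = 3.46 - 2*0.458612 = 2.542776 rad
t_cruise = 2.542776/2.12 = 1.199423 s
t_total = 2*0.432653 + 1.199423 = 2.0647

2.0647 s


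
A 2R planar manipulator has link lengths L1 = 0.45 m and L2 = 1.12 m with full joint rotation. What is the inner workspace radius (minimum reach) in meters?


r_min = |L1 - L2| = |0.45 - 1.12| = 0.6700

0.6700 m


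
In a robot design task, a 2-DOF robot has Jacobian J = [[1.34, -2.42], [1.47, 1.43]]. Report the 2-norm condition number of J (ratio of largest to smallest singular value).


JJ^T eigenvalues: trace(JJ^T) = 11.8578, det(JJ^T) = det(J)^2 = 29.96029696
s_max^2 = (11.8578 + sqrt(20.76623300))/2 = 8.20739912
s_min^2 = (11.8578 - sqrt(20.76623300))/2 = 3.65040088
kappa = s_max/s_min = sqrt(8.20739912/3.65040088) = 1.4995

1.4995


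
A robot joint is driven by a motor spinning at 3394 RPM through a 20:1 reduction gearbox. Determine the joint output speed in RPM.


omega_joint = omega_motor / N = 3394 / 20 = 169.7000

169.7000 RPM


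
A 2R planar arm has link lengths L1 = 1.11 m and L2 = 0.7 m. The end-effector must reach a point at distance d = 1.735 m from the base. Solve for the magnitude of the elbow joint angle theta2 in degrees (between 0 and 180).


cos(th2) = (d^2 - L1^2 - L2^2)/(2*L1*L2) = (1.735^2 - 1.11^2 - 0.7^2)/(2*1.11*0.7) = 0.82890927
th2 = acos(0.82890927) = 34.0131 deg

34.0131 degrees


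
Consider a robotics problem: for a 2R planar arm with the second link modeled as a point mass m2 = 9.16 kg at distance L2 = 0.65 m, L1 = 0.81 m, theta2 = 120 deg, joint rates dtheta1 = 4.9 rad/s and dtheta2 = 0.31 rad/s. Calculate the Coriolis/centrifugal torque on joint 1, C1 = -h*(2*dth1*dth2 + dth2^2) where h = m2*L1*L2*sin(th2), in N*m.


h = m2*L1*L2*sin(th2) = 9.16*0.81*0.65*sin(120 deg) = 4.176615
C1 = -h*(2*4.9*0.31 + 0.31^2) = -4.176615*3.1341 = -13.0899

-13.0899 N*m


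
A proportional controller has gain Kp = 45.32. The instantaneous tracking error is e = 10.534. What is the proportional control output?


u_P = Kp * e = 45.32 * 10.534 = 477.4009

477.4009


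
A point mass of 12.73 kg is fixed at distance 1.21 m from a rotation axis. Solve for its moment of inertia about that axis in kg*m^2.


I = m*r^2 = 12.73*1.21^2 = 18.6380

18.6380 kg*m^2


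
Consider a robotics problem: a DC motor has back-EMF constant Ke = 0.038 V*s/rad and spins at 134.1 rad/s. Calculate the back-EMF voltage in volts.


V_emf = Ke * omega = 0.038*134.1 = 5.0958

5.0958 V


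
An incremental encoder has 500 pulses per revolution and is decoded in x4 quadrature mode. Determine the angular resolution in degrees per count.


resolution = 360 / (PPR * 4) = 360 / 2000 = 0.1800

0.1800 degrees


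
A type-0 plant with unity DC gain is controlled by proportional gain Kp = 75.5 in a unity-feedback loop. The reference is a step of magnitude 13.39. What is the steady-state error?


e_ss = R/(1 + Kp) = 13.39/(1 + 75.5) = 13.39/76.5000 = 0.1750

0.1750


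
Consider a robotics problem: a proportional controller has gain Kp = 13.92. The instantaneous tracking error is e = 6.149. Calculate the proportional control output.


u_P = Kp * e = 13.92 * 6.149 = 85.5941

85.5941


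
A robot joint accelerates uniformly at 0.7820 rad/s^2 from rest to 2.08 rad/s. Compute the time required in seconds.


t = delta_omega / alpha = 2.08 / 0.7820 = 2.6598

2.6598 s


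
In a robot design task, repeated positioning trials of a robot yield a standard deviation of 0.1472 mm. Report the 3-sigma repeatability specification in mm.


repeatability = 3*sigma = 3*0.1472 = 0.4416

0.4416 mm


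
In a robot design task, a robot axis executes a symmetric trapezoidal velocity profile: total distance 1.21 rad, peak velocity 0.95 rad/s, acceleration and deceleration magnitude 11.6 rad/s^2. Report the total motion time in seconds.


t_acc = v/a = 0.95/11.6 = 0.081897 s
d_acc = v^2/(2a) = 0.038901 rad (each ramp)
d_cruise = 1.21 - 2*0.038901 = 1.132198 rad
t_cruise = 1.132198/0.95 = 1.191787 s
t_total = 2*0.081897 + 1.191787 = 1.3556

1.3556 s


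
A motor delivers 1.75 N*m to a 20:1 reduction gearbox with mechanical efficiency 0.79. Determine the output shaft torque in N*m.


tau_out = tau_in * N * eta = 1.75 * 20 * 0.79 = 27.6500

27.6500 N*m


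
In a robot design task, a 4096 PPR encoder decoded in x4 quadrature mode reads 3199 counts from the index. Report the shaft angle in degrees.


angle = counts * 360 / (PPR*4) = 3199 * 360 / 16384 = 70.2905

70.2905 degrees


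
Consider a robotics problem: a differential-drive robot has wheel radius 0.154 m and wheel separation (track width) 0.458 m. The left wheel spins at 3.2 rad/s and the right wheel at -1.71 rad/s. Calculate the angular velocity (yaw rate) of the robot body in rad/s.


omega = r*(wR - wL)/L = 0.154*(-1.71 - (3.2))/0.458 = -1.6510

-1.6510 rad/s


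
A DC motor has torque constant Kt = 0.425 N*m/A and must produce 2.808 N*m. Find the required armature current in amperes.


I = tau / Kt = 2.808/0.425 = 6.6071

6.6071 A


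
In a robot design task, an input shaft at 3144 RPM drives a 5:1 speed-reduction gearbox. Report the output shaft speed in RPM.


omega_out = omega_in / N = 3144 / 5 = 628.8000

628.8000 RPM


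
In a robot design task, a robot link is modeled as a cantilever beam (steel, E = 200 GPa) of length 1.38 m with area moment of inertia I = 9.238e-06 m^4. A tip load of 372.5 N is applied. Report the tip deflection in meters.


delta = F*L^3/(3*E*I) = 372.5*1.38^3/(3*2.000e+11*9.238e-06)
      = 978.95682/5542800 = 1.7662e-04

1.7662e-04 m


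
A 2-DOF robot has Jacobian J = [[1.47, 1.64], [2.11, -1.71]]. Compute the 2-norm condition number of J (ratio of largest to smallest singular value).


JJ^T eigenvalues: trace(JJ^T) = 12.2267, det(JJ^T) = det(J)^2 = 35.68987081
s_max^2 = (12.2267 + sqrt(6.73270965))/2 = 7.41072327
s_min^2 = (12.2267 - sqrt(6.73270965))/2 = 4.81597673
kappa = s_max/s_min = sqrt(7.41072327/4.81597673) = 1.2405

1.2405


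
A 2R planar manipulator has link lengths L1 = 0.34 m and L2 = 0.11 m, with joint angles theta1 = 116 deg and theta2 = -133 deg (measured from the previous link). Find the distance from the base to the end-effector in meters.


x = L1*cos(th1) + L2*cos(th1+th2) = -0.043853
y = L1*sin(th1) + L2*sin(th1+th2) = 0.273429
d = sqrt(x^2 + y^2) = sqrt(0.001923 + 0.074763) = 0.2769

0.2769 m


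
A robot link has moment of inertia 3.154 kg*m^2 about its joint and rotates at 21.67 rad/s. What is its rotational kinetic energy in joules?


KE = (1/2)*I*omega^2 = 0.5*3.154*21.67^2 = 740.5417

740.5417 J
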